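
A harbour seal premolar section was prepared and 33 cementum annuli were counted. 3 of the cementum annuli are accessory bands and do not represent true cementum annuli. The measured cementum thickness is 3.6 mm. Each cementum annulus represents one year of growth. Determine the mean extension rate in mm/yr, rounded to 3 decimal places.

0.120 mm/yr

Adjusted count: 33 − 3 = 30 cementum annuli.
Mean rate = 3.6 mm / 30 years ≈ 0.120 mm/yr.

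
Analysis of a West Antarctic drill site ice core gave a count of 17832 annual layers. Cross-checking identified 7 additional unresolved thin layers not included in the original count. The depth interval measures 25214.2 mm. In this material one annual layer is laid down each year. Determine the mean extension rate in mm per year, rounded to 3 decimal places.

Adjusted count: 17832 + 7 = 17839 annual layers.
Mean rate = 25214.2 mm / 17839 years ≈ 1.413 mm per year.

1.413 mm per year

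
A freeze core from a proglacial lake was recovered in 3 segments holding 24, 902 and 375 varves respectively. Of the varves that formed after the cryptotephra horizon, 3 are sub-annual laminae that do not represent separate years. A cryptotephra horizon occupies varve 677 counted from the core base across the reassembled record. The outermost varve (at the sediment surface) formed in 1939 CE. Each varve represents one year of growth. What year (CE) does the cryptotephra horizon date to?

Total varves = 24 + 902 + 375 = 1301.
Between varve 677 and the sediment surface there are 1301 − 677 = 624 varves.
624 − 3 false = 621 true varves after the cryptotephra horizon.
Counting back 621 years from 1939 CE places the cryptotephra horizon in 1939 − 621 = 1318 CE.

1318 CE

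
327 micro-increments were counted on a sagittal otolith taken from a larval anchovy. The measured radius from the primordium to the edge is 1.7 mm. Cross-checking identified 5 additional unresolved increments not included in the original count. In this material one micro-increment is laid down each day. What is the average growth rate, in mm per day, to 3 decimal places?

Adjusted count: 327 + 5 = 332 micro-increments.
1.7 mm over 332 days gives 1.7 / 332 ≈ 0.005 mm per day.

0.005 mm per day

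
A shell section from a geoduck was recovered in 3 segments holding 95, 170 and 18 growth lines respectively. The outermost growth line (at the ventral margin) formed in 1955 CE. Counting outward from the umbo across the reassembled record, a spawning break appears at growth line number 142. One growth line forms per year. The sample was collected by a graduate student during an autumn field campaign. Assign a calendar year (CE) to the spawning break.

Total growth lines = 95 + 170 + 18 = 283.
Between growth line 142 and the ventral margin there are 283 − 142 = 141 growth lines.
Counting back 141 years from 1955 CE places the spawning break in 1955 − 141 = 1814 CE.

1814 CE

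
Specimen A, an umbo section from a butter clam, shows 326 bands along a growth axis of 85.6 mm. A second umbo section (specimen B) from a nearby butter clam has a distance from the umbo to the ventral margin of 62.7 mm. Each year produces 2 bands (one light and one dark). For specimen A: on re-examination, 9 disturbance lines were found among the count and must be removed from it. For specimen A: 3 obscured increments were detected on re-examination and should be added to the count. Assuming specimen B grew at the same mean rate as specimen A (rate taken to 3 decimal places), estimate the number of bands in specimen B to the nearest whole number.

Specimen A: adjusted count: 326 − 9 + 3 = 320 bands.
Specimen A: 320 bands at 2 per year is 320 / 2 = 160 years.
A: 85.6 mm over 160 years gives 85.6 / 160 ≈ 0.535 mm per year.
Specimen B: 62.7 mm / 0.535 mm per year = 117.20 years; at 2 bands per year that is 117.20 × 2 ≈ 234 bands.

234 bands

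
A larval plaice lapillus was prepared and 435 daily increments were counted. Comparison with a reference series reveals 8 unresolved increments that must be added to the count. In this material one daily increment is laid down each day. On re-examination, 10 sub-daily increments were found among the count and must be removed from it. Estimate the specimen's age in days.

True daily increment count = 435 − 10 + 8 = 433.
With a one-to-one daily increment periodicity this is 433 days.

433 days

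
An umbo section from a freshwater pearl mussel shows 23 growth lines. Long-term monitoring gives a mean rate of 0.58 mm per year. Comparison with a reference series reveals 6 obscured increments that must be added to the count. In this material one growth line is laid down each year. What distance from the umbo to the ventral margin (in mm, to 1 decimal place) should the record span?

16.8 mm

After corrections the count is 23 + 6 = 29 growth lines.
Length ≈ 0.58 × 29 = 16.8 mm.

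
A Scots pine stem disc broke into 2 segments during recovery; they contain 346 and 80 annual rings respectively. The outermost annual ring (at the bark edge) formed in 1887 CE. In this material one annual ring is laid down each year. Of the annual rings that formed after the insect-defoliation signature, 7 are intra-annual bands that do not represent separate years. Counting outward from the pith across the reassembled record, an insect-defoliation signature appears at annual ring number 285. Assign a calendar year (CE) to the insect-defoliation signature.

Total annual rings = 346 + 80 = 426.
The insect-defoliation signature sits at annual ring 285 from the pith, so 426 − 285 = 141 annual rings formed after it.
Excluding 7 false annual rings: 141 − 7 = 134.
The annual ring at the bark edge is 1887 CE, so the insect-defoliation signature dates to 1887 − 134 = 1753 CE.

1753 CE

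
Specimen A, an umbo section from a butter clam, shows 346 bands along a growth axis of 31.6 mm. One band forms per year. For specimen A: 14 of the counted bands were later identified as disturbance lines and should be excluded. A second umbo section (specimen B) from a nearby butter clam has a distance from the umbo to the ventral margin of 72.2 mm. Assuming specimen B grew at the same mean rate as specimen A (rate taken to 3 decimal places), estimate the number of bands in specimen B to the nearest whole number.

760 bands

Specimen A: correcting the raw count gives 346 − 14 = 332 true bands.
A: Extension rate ≈ 31.6 / 332 = 0.095 mm per year.
Specimen B: 72.2 mm / 0.095 mm per year = 760.00 years ≈ 760 bands.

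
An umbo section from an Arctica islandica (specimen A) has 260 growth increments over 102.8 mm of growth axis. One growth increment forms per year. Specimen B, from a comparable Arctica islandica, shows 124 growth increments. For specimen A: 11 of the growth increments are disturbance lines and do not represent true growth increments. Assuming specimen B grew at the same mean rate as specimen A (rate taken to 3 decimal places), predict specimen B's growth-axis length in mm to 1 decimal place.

51.2 mm

Specimen A: true growth increment count = 260 − 11 = 249.
A: 102.8 mm over 249 years gives 102.8 / 249 ≈ 0.413 mm per year.
Length of B = 0.413 × 124 = 51.2 mm.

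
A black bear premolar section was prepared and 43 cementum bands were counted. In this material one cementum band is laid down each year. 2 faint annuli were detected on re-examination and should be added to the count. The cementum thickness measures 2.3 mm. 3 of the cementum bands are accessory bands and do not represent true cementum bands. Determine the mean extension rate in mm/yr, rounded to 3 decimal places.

0.055 mm/yr

After corrections the count is 43 − 3 + 2 = 42 cementum bands.
2.3 mm over 42 years gives 2.3 / 42 ≈ 0.055 mm/yr.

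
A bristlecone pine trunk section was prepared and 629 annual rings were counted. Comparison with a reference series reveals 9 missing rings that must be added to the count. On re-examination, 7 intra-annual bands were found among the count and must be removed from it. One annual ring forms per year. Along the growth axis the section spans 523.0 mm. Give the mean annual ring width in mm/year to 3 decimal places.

After corrections the count is 629 − 7 + 9 = 631 annual rings.
Extension rate ≈ 523.0 / 631 = 0.829 mm/year.

0.829 mm/year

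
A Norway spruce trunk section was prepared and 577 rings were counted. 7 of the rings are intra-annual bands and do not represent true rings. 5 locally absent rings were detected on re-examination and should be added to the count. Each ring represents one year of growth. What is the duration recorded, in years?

575 years

After corrections the count is 577 − 7 + 5 = 575 rings.
With a one-to-one ring periodicity this is 575 years.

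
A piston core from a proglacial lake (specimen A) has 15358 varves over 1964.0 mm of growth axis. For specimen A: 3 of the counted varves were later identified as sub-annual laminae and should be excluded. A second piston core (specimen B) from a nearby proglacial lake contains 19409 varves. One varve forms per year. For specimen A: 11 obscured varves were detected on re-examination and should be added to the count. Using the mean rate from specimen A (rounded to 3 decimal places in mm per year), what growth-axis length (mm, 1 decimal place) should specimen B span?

Specimen A: true varve count = 15358 − 3 + 11 = 15366.
A: Mean rate = 1964.0 mm / 15366 years ≈ 0.128 mm/year.
Length of B = 0.128 × 19409 = 2484.4 mm.

2484.4 mm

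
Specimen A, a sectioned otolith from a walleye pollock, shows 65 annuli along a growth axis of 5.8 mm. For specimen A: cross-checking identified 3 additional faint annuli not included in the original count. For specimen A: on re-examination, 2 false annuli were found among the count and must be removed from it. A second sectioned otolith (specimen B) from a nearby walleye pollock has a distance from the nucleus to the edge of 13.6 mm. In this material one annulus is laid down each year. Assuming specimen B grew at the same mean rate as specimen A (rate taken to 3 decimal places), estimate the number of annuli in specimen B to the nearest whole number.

Specimen A: true annulus count = 65 − 2 + 3 = 66.
A: Extension rate ≈ 5.8 / 66 = 0.088 mm/year.
Specimen B: 13.6 mm / 0.088 mm per year = 154.55 years ≈ 155 annuli.

155 annuli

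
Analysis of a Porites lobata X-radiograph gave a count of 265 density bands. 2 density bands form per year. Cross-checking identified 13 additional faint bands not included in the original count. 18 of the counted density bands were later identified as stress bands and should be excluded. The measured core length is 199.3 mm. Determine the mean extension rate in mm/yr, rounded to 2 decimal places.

1.53 mm/yr

True density band count = 265 − 18 + 13 = 260.
Dividing by 2 density bands per year: 260 / 2 = 130 years.
199.3 mm over 130 years gives 199.3 / 130 ≈ 1.53 mm/yr.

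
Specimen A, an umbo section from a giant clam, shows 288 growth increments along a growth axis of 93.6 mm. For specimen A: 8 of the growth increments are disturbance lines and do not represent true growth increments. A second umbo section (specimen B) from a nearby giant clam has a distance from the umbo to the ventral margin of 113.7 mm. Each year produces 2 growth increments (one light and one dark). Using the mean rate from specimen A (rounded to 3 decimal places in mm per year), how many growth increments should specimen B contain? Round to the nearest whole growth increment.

340 growth increments

Specimen A: adjusted count: 288 − 8 = 280 growth increments.
Specimen A: dividing by 2 growth increments per year: 280 / 2 = 140 years.
A: 93.6 mm over 140 years gives 93.6 / 140 ≈ 0.669 mm per year.
For B, 113.7 / 0.669 = 169.96 years; at 2 growth increments per year that is 169.96 × 2 ≈ 340 growth increments.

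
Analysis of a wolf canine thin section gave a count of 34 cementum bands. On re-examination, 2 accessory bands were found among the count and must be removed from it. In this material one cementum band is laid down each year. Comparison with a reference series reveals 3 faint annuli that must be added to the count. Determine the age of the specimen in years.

35 years

True cementum band count = 34 − 2 + 3 = 35.
At one cementum band per year, that is 35 years.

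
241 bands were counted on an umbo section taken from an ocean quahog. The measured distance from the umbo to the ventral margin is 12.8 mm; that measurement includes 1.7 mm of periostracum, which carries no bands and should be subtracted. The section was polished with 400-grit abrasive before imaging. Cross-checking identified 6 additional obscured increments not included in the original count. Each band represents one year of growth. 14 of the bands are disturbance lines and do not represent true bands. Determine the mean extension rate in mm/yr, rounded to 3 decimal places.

Correcting the raw count gives 241 − 14 + 6 = 233 true bands.
The growth record spans 12.8 − 1.7 = 11.1 mm.
Mean rate = 11.1 mm / 233 years ≈ 0.048 mm/yr.

0.048 mm/yr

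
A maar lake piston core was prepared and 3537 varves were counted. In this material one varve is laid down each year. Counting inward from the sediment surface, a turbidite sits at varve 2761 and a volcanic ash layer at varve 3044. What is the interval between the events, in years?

283 years

3044 − 2761 = 283 varves lie between the two events.
At one varve per year, 283 years elapsed between them.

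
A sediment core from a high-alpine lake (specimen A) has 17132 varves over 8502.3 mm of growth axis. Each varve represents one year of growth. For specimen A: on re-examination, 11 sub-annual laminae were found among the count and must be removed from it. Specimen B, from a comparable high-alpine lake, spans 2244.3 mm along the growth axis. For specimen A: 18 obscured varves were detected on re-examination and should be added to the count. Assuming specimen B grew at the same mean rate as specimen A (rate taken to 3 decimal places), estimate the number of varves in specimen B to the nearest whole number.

4525 varves

Specimen A: correcting the raw count gives 17132 − 11 + 18 = 17139 true varves.
A: 8502.3 mm over 17139 years gives 8502.3 / 17139 ≈ 0.496 mm/yr.
Specimen B: 2244.3 mm / 0.496 mm per year = 4524.80 years ≈ 4525 varves.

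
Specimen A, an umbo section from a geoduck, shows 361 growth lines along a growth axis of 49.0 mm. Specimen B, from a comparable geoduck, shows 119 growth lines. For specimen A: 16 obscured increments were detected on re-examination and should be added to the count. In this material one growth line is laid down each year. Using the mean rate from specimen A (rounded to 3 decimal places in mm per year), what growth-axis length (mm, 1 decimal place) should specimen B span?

15.5 mm

Specimen A: true growth line count = 361 + 16 = 377.
A: 49.0 mm over 377 years gives 49.0 / 377 ≈ 0.130 mm/year.
For B, 0.130 mm/year × 119 years = 15.5 mm.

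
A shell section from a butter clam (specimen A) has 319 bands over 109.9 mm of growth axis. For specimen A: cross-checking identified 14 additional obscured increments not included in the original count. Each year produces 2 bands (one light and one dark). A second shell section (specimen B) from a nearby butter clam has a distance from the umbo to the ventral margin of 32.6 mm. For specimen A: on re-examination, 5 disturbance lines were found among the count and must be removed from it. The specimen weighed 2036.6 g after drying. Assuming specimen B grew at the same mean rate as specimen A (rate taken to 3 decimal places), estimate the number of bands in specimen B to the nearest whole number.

Specimen A: true band count = 319 − 5 + 14 = 328.
Specimen A: dividing by 2 bands per year: 328 / 2 = 164 years.
A: Extension rate ≈ 109.9 / 164 = 0.670 mm per year.
For B, 32.6 / 0.670 = 48.66 years; at 2 bands per year that is 48.66 × 2 ≈ 97 bands.

97 bands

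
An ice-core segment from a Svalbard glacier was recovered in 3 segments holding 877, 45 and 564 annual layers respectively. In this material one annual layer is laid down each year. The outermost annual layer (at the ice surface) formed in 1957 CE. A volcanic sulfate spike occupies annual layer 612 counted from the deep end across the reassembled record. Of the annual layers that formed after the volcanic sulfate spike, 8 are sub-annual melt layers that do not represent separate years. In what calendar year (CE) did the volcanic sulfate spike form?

Total annual layers = 877 + 45 + 564 = 1486.
The volcanic sulfate spike sits at annual layer 612 from the deep end, so 1486 − 612 = 874 annual layers formed after it.
Removing the 8 false annual layers leaves 874 − 8 = 866 true annual layers beyond the volcanic sulfate spike.
1957 − 866 = 1091 CE.

1091 CE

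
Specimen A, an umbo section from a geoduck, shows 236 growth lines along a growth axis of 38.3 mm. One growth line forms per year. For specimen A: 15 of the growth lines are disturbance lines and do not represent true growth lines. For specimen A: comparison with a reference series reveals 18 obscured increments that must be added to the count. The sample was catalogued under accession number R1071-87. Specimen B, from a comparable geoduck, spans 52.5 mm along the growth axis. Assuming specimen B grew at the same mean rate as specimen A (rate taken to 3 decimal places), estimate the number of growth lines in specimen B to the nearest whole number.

328 growth lines

Specimen A: after corrections the count is 236 − 15 + 18 = 239 growth lines.
A: Mean rate = 38.3 mm / 239 years ≈ 0.160 mm/year.
B spans 52.5 / 0.160 = 328.12 years ≈ 328 growth lines.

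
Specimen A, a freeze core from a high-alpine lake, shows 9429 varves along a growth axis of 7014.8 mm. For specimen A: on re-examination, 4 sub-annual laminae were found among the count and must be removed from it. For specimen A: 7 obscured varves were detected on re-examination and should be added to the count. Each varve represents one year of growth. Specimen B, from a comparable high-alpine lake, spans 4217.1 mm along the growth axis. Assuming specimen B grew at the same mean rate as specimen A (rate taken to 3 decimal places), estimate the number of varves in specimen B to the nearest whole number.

Specimen A: after corrections the count is 9429 − 4 + 7 = 9432 varves.
A: Mean rate = 7014.8 mm / 9432 years ≈ 0.744 mm/yr.
Specimen B: 4217.1 mm / 0.744 mm per year = 5668.15 years ≈ 5668 varves.

5668 varves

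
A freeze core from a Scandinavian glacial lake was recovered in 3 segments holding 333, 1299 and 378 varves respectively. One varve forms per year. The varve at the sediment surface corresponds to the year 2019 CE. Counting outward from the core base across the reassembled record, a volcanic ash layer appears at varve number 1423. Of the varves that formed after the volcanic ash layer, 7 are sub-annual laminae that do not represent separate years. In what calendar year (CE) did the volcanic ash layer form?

1439 CE

Total varves = 333 + 1299 + 378 = 2010.
Between varve 1423 and the sediment surface there are 2010 − 1423 = 587 varves.
Excluding 7 false varves: 587 − 7 = 580.
2019 − 580 = 1439 CE.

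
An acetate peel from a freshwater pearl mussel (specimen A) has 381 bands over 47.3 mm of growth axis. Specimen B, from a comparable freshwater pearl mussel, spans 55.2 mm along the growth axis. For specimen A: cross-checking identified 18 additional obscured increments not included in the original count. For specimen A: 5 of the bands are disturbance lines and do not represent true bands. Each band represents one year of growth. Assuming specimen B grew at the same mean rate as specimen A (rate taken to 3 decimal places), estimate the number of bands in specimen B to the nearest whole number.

Specimen A: adjusted count: 381 − 5 + 18 = 394 bands.
A: Extension rate ≈ 47.3 / 394 = 0.120 mm/yr.
For B, 55.2 / 0.120 = 460.00 years ≈ 460 bands.

460 bands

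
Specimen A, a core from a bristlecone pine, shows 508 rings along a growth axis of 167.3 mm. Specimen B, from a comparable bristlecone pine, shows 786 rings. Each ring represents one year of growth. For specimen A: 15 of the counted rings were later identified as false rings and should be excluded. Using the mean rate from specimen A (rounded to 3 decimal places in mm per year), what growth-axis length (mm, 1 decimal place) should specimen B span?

Specimen A: adjusted count: 508 − 15 = 493 rings.
A: Extension rate ≈ 167.3 / 493 = 0.339 mm per year.
B's length ≈ 0.339 × 786 = 266.5 mm.

266.5 mm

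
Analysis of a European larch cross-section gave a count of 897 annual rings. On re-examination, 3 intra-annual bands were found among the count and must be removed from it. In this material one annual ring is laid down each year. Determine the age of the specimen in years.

894 years

Adjusted count: 897 − 3 = 894 annual rings.
With a one-to-one annual ring periodicity this is 894 years.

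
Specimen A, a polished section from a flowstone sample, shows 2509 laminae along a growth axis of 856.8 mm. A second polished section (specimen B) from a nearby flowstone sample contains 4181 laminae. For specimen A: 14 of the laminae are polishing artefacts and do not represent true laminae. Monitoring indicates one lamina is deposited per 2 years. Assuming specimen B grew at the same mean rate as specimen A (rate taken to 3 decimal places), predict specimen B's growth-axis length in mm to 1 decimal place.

1438.3 mm

Specimen A: adjusted count: 2509 − 14 = 2495 laminae.
Specimen A: 2495 laminae at 2 years each span 2495 × 2 = 4990 years.
A: Mean rate = 856.8 mm / 4990 years ≈ 0.172 mm per year.
Specimen B: at 2 years per lamina, 4181 × 2 = 8362 years. B's length ≈ 0.172 × 8362 = 1438.3 mm.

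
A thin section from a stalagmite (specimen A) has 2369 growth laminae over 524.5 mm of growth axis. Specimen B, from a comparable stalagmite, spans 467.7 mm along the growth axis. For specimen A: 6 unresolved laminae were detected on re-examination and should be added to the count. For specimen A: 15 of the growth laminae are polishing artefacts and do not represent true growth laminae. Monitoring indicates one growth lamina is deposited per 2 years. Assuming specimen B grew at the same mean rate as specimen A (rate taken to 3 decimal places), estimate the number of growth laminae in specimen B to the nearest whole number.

2107 growth laminae

Specimen A: after corrections the count is 2369 − 15 + 6 = 2360 growth laminae.
Specimen A: at 2 years per growth lamina, 2360 × 2 = 4720 years.
A: Extension rate ≈ 524.5 / 4720 = 0.111 mm per year.
For B, 467.7 / 0.111 = 4213.51 years; at 2 years per growth lamina that is 4213.51 / 2 ≈ 2107 growth laminae.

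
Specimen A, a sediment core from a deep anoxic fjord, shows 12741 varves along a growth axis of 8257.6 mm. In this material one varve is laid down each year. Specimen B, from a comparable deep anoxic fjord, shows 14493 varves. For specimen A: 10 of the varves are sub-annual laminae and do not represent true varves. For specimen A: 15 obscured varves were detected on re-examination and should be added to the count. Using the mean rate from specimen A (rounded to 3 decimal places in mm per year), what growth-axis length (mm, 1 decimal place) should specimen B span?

Specimen A: after corrections the count is 12741 − 10 + 15 = 12746 varves.
A: Extension rate ≈ 8257.6 / 12746 = 0.648 mm per year.
Length of B = 0.648 × 14493 = 9391.5 mm.

9391.5 mm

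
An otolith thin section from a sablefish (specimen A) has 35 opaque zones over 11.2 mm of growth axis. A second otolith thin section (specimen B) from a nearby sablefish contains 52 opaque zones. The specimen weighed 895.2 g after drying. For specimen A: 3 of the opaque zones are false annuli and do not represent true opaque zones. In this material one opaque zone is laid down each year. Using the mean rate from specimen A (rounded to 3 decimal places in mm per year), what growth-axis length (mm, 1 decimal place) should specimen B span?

Specimen A: adjusted count: 35 − 3 = 32 opaque zones.
A: Extension rate ≈ 11.2 / 32 = 0.350 mm/yr.
B's length ≈ 0.350 × 52 = 18.2 mm.

18.2 mm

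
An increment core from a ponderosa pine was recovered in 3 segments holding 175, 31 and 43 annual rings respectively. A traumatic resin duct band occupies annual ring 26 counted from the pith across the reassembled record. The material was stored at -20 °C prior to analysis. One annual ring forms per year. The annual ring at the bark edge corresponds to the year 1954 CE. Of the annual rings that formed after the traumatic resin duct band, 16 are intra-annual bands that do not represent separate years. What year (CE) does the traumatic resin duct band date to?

1747 CE

Total annual rings = 175 + 31 + 43 = 249.
249 − 26 = 223 annual rings lie beyond the traumatic resin duct band toward the bark edge.
Excluding 16 false annual rings: 223 − 16 = 207.
Counting back 207 years from 1954 CE places the traumatic resin duct band in 1954 − 207 = 1747 CE.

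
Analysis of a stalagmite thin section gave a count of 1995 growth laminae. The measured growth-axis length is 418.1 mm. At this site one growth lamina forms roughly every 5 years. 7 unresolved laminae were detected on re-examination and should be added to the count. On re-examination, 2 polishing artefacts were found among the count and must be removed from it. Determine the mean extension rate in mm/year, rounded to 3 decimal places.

Adjusted count: 1995 − 2 + 7 = 2000 growth laminae.
At 5 years per growth lamina, 2000 × 5 = 10000 years.
418.1 mm over 10000 years gives 418.1 / 10000 ≈ 0.042 mm/year.

0.042 mm/year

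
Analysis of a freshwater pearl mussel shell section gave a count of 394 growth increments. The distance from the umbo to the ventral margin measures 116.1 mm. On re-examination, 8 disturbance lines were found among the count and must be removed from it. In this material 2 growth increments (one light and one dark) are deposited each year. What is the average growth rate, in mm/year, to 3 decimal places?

0.602 mm/year

True growth increment count = 394 − 8 = 386.
Dividing by 2 growth increments per year: 386 / 2 = 193 years.
116.1 mm over 193 years gives 116.1 / 193 ≈ 0.602 mm/year.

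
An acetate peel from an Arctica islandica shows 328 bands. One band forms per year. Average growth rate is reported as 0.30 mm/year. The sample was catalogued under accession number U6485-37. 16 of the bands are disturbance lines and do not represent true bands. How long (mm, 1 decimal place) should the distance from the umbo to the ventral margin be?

True band count = 328 − 16 = 312.
Predicted length = 0.30 mm/year × 312 years = 93.6 mm.

93.6 mm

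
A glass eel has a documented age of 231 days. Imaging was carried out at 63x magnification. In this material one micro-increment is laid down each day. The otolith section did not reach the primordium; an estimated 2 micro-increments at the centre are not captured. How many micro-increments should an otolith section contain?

One micro-increment per day gives 231 micro-increments over 231 days.
Subtracting the 2 micro-increments not captured gives 231 − 2 = 229 micro-increments in the record.

229 micro-increments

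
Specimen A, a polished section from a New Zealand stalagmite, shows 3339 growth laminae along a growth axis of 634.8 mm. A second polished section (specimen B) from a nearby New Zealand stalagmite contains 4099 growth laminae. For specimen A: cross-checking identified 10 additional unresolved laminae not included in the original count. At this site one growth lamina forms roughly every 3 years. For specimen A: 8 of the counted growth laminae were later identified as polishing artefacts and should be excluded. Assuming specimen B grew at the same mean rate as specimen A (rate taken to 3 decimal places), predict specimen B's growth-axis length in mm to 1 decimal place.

Specimen A: correcting the raw count gives 3339 − 8 + 10 = 3341 true growth laminae.
Specimen A: multiplying by 3 years per growth lamina: 3341 × 3 = 10023 years.
A: 634.8 mm over 10023 years gives 634.8 / 10023 ≈ 0.063 mm/yr.
Specimen B: at 3 years per growth lamina, 4099 × 3 = 12297 years. For B, 0.063 mm/year × 12297 years = 774.7 mm.

774.7 mm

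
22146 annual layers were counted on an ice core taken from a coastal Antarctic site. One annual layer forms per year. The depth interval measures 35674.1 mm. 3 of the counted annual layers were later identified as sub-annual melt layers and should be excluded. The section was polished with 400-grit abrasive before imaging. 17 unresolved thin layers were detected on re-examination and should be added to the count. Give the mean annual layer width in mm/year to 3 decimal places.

Correcting the raw count gives 22146 − 3 + 17 = 22160 true annual layers.
35674.1 mm over 22160 years gives 35674.1 / 22160 ≈ 1.610 mm/year.

1.610 mm/year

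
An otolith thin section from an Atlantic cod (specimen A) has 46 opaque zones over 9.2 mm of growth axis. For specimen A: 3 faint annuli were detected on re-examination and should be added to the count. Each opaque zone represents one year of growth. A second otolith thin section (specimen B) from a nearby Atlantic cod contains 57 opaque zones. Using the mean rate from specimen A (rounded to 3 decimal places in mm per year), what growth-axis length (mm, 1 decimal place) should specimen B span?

Specimen A: adjusted count: 46 + 3 = 49 opaque zones.
A: Extension rate ≈ 9.2 / 49 = 0.188 mm/yr.
B's length ≈ 0.188 × 57 = 10.7 mm.

10.7 mm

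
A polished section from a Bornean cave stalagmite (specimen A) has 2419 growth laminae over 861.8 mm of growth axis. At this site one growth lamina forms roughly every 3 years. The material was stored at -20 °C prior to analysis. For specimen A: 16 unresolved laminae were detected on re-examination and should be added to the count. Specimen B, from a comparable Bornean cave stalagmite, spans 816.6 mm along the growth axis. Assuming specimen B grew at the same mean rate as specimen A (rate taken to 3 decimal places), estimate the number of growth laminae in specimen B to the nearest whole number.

Specimen A: adjusted count: 2419 + 16 = 2435 growth laminae.
Specimen A: multiplying by 3 years per growth lamina: 2435 × 3 = 7305 years.
A: 861.8 mm over 7305 years gives 861.8 / 7305 ≈ 0.118 mm per year.
Specimen B: 816.6 mm / 0.118 mm per year = 6920.34 years; at 3 years per growth lamina that is 6920.34 / 3 ≈ 2307 growth laminae.

2307 growth laminae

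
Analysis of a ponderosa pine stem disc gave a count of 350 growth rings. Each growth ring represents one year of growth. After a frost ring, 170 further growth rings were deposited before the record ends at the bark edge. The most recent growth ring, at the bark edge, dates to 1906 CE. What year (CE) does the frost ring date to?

There are 170 growth rings younger than the frost ring.
1906 − 170 = 1736 CE.

1736 CE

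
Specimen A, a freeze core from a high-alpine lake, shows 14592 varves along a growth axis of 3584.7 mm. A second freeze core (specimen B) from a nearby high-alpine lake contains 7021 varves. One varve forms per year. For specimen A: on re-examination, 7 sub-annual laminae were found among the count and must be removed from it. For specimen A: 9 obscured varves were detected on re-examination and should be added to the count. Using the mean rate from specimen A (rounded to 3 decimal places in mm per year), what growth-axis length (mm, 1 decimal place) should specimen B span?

Specimen A: adjusted count: 14592 − 7 + 9 = 14594 varves.
A: Extension rate ≈ 3584.7 / 14594 = 0.246 mm/year.
B's length ≈ 0.246 × 7021 = 1727.2 mm.

1727.2 mm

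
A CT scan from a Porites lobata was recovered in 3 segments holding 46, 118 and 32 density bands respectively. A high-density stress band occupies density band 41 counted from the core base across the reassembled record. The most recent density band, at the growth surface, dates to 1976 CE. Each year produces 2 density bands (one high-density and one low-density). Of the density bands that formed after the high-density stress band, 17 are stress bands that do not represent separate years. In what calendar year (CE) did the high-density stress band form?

Total density bands = 46 + 118 + 32 = 196.
196 − 41 = 155 density bands lie beyond the high-density stress band toward the growth surface.
155 − 17 false = 138 true density bands after the high-density stress band.
With 2 density bands per year, 138 / 2 = 69 years.
1976 − 69 = 1907 CE.

1907 CE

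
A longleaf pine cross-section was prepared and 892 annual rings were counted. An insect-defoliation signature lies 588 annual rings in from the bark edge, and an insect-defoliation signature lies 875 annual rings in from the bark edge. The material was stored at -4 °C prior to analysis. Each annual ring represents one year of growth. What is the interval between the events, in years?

The two markers are separated by 875 − 588 = 287 annual rings.
One annual ring per year makes the interval 287 years.

287 yr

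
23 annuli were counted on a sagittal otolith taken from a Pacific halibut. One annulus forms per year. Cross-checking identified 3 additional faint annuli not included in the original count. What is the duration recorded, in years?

26 yr

After corrections the count is 23 + 3 = 26 annuli.
At one annulus per year, that is 26 years.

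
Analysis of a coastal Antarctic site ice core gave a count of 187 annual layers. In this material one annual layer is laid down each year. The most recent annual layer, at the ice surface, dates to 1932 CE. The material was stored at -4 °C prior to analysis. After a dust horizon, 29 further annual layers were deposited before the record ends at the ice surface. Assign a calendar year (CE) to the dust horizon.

29 annual layers formed after the dust horizon.
Counting back 29 years from 1932 CE places the dust horizon in 1932 − 29 = 1903 CE.

1903 CE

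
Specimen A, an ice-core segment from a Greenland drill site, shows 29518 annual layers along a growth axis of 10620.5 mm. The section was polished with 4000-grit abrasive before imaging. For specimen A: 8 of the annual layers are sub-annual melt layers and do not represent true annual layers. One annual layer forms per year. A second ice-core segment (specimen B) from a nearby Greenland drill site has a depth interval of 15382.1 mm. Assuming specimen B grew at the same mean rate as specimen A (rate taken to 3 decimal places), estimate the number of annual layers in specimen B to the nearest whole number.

Specimen A: after corrections the count is 29518 − 8 = 29510 annual layers.
A: Mean rate = 10620.5 mm / 29510 years ≈ 0.360 mm/yr.
For B, 15382.1 / 0.360 = 42728.06 years ≈ 42728 annual layers.

42728 annual layers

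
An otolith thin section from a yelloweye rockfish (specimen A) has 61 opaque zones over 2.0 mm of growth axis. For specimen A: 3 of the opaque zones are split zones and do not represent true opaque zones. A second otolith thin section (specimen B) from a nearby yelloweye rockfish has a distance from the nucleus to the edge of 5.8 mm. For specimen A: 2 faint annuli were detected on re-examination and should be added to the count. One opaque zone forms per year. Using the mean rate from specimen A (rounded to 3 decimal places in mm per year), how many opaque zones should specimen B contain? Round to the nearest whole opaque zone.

Specimen A: after corrections the count is 61 − 3 + 2 = 60 opaque zones.
A: Mean rate = 2.0 mm / 60 years ≈ 0.033 mm/year.
Specimen B: 5.8 mm / 0.033 mm per year = 175.76 years ≈ 176 opaque zones.

176 opaque zones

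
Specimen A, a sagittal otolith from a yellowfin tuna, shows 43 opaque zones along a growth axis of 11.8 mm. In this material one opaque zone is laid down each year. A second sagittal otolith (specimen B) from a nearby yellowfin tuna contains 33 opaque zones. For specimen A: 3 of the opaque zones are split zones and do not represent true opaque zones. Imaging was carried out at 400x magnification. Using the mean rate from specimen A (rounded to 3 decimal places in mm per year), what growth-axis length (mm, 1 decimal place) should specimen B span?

Specimen A: true opaque zone count = 43 − 3 = 40.
A: 11.8 mm over 40 years gives 11.8 / 40 ≈ 0.295 mm per year.
For B, 0.295 mm/year × 33 years = 9.7 mm.

9.7 mm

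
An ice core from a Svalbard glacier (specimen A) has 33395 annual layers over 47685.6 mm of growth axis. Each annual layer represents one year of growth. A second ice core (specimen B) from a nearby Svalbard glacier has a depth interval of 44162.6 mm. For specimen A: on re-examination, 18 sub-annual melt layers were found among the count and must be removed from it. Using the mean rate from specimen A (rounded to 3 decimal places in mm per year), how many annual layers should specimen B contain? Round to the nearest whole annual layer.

30905 annual layers

Specimen A: correcting the raw count gives 33395 − 18 = 33377 true annual layers.
A: Extension rate ≈ 47685.6 / 33377 = 1.429 mm/year.
B spans 44162.6 / 1.429 = 30904.55 years ≈ 30905 annual layers.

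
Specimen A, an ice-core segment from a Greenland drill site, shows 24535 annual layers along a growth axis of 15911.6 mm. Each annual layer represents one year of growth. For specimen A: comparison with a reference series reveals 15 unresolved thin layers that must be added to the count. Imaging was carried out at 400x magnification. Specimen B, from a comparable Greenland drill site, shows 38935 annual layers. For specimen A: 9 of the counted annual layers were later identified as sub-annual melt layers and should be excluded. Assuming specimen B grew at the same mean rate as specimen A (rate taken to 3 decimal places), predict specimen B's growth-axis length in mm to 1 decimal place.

25229.9 mm

Specimen A: after corrections the count is 24535 − 9 + 15 = 24541 annual layers.
A: Mean rate = 15911.6 mm / 24541 years ≈ 0.648 mm/year.
For B, 0.648 mm/year × 38935 years = 25229.9 mm.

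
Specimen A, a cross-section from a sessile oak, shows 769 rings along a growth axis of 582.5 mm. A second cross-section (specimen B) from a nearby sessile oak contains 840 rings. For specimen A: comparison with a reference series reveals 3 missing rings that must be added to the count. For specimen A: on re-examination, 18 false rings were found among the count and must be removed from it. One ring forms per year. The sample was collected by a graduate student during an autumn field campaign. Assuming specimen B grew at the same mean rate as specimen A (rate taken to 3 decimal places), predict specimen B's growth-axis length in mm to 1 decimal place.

Specimen A: true ring count = 769 − 18 + 3 = 754.
A: 582.5 mm over 754 years gives 582.5 / 754 ≈ 0.773 mm/yr.
B's length ≈ 0.773 × 840 = 649.3 mm.

649.3 mm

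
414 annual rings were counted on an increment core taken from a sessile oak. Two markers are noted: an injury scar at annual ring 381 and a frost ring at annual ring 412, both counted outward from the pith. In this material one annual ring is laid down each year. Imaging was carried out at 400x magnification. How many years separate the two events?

31 years

Separation: 412 − 381 = 31 annual rings.
At one annual ring per year, 31 years elapsed between them.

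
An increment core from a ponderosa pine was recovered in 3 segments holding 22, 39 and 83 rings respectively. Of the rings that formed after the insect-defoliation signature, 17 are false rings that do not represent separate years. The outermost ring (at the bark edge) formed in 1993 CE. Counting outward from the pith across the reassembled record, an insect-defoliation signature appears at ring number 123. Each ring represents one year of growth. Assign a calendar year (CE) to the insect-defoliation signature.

Total rings = 22 + 39 + 83 = 144.
The insect-defoliation signature sits at ring 123 from the pith, so 144 − 123 = 21 rings formed after it.
21 − 17 false = 4 true rings after the insect-defoliation signature.
1993 − 4 = 1989 CE.

1989 CE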